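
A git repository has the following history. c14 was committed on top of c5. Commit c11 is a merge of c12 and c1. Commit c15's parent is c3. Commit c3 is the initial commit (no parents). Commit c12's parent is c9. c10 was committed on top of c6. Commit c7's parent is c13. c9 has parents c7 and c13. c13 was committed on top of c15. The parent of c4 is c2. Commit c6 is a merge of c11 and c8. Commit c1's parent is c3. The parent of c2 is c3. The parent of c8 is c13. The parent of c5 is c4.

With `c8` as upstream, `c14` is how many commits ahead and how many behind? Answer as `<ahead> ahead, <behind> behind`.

Reachable from c14: {c14, c2, c3, c4, c5}.
Reachable from c8: {c13, c15, c3, c8}.
Only in c14's history (ahead): {c14, c2, c4, c5} — 4.
Only in c8's history (behind): {c13, c15, c8} — 3.

4 ahead, 3 behind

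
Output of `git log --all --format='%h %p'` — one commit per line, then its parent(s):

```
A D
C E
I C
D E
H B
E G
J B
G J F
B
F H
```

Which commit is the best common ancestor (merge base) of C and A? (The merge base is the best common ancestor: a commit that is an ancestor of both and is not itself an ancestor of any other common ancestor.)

E

Ancestors of C: {B, C, E, F, G, H, J}.
Ancestors of A: {A, B, D, E, F, G, H, J}.
Common ancestors: {B, E, F, G, H, J}.
Among these, E is not an ancestor of any other common ancestor — it is the merge base.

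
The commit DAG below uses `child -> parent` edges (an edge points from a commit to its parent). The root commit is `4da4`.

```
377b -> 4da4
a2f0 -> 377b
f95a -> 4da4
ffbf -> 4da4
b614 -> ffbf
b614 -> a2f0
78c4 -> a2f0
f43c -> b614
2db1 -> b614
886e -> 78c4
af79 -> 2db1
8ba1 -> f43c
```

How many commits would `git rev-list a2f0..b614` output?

2

Reachable from b614: {377b, 4da4, a2f0, b614, ffbf}.
Reachable from a2f0: {377b, 4da4, a2f0}.
In b614's history but not a2f0's: {b614, ffbf} — 2 commits.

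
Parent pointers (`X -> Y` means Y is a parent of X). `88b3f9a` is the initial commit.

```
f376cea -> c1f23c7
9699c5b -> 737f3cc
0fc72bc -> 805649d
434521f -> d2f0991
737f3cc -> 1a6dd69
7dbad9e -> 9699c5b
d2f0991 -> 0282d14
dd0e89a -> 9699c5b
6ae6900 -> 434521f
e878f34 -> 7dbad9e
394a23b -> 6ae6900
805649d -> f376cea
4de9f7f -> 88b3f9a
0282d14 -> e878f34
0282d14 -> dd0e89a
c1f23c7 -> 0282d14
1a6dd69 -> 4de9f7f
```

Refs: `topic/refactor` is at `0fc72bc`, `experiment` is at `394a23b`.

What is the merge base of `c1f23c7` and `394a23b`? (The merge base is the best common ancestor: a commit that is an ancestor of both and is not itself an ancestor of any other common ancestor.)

0282d14

Ancestors of c1f23c7: {0282d14, 1a6dd69, 4de9f7f, 737f3cc, 7dbad9e, 88b3f9a, 9699c5b, c1f23c7, dd0e89a, e878f34}.
Ancestors of 394a23b: {0282d14, 1a6dd69, 394a23b, 434521f, 4de9f7f, 6ae6900, 737f3cc, 7dbad9e, 88b3f9a, 9699c5b, d2f0991, dd0e89a, e878f34}.
Common ancestors: {0282d14, 1a6dd69, 4de9f7f, 737f3cc, 7dbad9e, 88b3f9a, 9699c5b, dd0e89a, e878f34}.
Among these, 0282d14 is not an ancestor of any other common ancestor — it is the merge base.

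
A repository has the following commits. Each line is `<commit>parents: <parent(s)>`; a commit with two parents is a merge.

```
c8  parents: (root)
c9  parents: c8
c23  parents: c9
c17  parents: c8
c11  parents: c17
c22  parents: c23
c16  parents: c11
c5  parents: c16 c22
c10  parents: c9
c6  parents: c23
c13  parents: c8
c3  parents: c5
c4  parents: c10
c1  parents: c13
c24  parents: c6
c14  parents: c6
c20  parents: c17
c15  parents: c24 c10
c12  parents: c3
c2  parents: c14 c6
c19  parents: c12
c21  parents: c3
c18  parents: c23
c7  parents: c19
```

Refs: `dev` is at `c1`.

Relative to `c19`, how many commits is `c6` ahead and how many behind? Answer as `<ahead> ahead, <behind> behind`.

1 ahead, 8 behind

Reachable from c6: {c23, c6, c8, c9}.
Reachable from c19: {c11, c12, c16, c17, c19, c22, c23, c3, c5, c8, c9}.
Only in c6's history (ahead): {c6} — 1.
Only in c19's history (behind): {c11, c12, c16, c17, c19, c22, c3, c5} — 8.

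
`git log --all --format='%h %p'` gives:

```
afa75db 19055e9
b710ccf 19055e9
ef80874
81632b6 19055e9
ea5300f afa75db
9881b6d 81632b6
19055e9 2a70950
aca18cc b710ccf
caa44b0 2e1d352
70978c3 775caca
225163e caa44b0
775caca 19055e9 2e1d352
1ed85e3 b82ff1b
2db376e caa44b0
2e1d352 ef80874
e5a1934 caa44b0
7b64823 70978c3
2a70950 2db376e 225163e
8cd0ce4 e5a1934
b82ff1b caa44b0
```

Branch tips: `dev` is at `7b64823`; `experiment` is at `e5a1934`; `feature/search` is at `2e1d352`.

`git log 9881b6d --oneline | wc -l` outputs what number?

Walking parent pointers from 9881b6d: reachable set = {19055e9, 225163e, 2a70950, 2db376e, 2e1d352, 81632b6, 9881b6d, caa44b0, ef80874}.
That is 9 commits.

9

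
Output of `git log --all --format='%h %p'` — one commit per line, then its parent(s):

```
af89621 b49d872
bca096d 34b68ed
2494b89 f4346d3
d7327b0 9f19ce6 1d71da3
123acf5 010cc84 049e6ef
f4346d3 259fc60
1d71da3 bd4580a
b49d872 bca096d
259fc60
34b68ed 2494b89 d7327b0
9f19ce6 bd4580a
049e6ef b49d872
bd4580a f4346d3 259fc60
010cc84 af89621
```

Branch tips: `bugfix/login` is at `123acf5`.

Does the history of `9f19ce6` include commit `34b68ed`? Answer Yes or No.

No

Ancestors of 9f19ce6: {259fc60, 9f19ce6, bd4580a, f4346d3}.
34b68ed is not in that set, so it is not an ancestor of 9f19ce6.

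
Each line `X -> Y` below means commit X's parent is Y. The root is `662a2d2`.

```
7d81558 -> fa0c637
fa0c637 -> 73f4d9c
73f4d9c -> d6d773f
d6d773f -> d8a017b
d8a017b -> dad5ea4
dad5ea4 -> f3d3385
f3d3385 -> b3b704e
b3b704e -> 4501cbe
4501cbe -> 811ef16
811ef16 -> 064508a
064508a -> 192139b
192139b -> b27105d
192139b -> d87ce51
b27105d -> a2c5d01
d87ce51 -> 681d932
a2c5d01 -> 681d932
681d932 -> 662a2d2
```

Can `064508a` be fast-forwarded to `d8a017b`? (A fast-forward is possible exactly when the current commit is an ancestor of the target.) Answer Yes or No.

Yes

A fast-forward from 064508a to d8a017b is possible iff 064508a is an ancestor of d8a017b.
Ancestors of d8a017b: {064508a, 192139b, 4501cbe, 662a2d2, 681d932, 811ef16, a2c5d01, b27105d, b3b704e, d87ce51, d8a017b, dad5ea4, f3d3385}.
064508a is among them, so fast-forward is possible.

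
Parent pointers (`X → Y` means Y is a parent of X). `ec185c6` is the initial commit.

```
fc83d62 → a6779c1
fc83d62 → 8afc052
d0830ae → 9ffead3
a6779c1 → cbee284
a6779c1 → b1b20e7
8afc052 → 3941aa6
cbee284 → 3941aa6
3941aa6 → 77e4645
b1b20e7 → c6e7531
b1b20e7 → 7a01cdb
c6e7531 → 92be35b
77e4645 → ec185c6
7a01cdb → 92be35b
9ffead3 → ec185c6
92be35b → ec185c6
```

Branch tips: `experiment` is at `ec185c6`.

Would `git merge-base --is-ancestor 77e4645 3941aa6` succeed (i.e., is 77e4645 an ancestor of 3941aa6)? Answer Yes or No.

Ancestors of 3941aa6 (commits reachable by following parents): {3941aa6, 77e4645, ec185c6}.
77e4645 is in that set, so it is an ancestor of 3941aa6.

Yes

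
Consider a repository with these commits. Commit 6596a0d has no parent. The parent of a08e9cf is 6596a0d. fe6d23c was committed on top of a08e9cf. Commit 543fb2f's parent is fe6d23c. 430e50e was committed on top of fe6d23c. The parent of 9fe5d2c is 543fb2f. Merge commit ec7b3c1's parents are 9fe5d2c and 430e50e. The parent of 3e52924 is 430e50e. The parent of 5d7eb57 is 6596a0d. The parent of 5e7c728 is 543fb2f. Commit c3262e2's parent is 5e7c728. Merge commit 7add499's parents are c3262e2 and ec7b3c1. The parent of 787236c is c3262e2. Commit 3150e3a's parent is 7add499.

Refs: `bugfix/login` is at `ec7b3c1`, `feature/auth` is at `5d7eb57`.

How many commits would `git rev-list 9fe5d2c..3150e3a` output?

6

Reachable from 3150e3a: {3150e3a, 430e50e, 543fb2f, 5e7c728, 6596a0d, 7add499, 9fe5d2c, a08e9cf, c3262e2, ec7b3c1, fe6d23c}.
Reachable from 9fe5d2c: {543fb2f, 6596a0d, 9fe5d2c, a08e9cf, fe6d23c}.
In 3150e3a's history but not 9fe5d2c's: {3150e3a, 430e50e, 5e7c728, 7add499, c3262e2, ec7b3c1} — 6 commits.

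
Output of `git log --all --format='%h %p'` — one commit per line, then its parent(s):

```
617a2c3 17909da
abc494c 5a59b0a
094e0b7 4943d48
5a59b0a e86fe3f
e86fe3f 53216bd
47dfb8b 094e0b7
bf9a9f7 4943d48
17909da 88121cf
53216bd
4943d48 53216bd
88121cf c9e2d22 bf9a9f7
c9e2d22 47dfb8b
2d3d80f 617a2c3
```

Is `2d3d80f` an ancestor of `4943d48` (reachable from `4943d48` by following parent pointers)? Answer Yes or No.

Ancestors of 4943d48: {4943d48, 53216bd}.
2d3d80f is not in that set, so it is not an ancestor of 4943d48.

No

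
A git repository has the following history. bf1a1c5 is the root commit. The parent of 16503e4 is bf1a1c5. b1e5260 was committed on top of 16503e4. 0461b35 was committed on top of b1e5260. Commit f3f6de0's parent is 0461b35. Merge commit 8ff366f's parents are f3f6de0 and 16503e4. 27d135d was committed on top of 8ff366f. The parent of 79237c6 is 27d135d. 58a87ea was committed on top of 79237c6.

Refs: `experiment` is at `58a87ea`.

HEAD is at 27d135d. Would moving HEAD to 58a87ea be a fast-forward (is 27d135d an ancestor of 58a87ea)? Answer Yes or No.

Yes

A fast-forward from 27d135d to 58a87ea is possible iff 27d135d is an ancestor of 58a87ea.
Ancestors of 58a87ea: {0461b35, 16503e4, 27d135d, 58a87ea, 79237c6, 8ff366f, b1e5260, bf1a1c5, f3f6de0}.
27d135d is among them, so fast-forward is possible.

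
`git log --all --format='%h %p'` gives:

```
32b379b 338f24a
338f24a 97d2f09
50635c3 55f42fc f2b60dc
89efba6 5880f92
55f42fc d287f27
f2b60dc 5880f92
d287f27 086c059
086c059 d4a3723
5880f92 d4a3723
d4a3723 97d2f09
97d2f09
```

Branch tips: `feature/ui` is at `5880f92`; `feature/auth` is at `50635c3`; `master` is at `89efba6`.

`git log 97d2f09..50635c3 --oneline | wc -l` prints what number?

7

Reachable from 50635c3: {086c059, 50635c3, 55f42fc, 5880f92, 97d2f09, d287f27, d4a3723, f2b60dc}.
Reachable from 97d2f09: {97d2f09}.
In 50635c3's history but not 97d2f09's: {086c059, 50635c3, 55f42fc, 5880f92, d287f27, d4a3723, f2b60dc} — 7 commits.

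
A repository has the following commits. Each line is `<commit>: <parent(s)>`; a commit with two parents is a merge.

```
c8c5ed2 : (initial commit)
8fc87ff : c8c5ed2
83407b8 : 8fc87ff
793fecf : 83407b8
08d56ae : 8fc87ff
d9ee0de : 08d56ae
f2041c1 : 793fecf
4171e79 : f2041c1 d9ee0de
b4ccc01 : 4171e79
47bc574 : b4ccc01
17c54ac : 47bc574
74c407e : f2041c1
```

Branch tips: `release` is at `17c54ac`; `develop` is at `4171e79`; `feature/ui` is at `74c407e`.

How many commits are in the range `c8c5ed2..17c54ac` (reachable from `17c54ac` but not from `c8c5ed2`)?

Reachable from 17c54ac: {08d56ae, 17c54ac, 4171e79, 47bc574, 793fecf, 83407b8, 8fc87ff, b4ccc01, c8c5ed2, d9ee0de, f2041c1}.
Reachable from c8c5ed2: {c8c5ed2}.
In 17c54ac's history but not c8c5ed2's: {08d56ae, 17c54ac, 4171e79, 47bc574, 793fecf, 83407b8, 8fc87ff, b4ccc01, d9ee0de, f2041c1} — 10 commits.

10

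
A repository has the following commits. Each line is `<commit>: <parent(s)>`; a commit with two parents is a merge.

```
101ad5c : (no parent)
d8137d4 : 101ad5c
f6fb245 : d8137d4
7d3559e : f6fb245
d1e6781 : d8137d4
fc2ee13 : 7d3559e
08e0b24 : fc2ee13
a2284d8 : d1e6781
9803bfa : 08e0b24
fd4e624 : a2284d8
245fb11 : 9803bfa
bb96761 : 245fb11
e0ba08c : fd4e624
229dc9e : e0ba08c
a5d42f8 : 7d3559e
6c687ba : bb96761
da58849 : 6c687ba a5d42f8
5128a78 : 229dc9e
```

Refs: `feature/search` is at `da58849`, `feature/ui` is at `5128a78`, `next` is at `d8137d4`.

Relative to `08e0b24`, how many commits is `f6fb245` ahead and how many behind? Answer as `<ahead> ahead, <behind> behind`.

0 ahead, 3 behind

Reachable from f6fb245: {101ad5c, d8137d4, f6fb245}.
Reachable from 08e0b24: {08e0b24, 101ad5c, 7d3559e, d8137d4, f6fb245, fc2ee13}.
Only in f6fb245's history (ahead): {} — 0.
Only in 08e0b24's history (behind): {08e0b24, 7d3559e, fc2ee13} — 3.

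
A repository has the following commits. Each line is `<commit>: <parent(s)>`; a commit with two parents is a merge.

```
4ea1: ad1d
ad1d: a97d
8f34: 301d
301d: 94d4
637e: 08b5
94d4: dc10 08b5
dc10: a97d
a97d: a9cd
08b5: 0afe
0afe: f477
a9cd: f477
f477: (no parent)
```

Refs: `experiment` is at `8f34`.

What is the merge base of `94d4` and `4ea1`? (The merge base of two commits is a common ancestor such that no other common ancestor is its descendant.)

a97d

Ancestors of 94d4: {08b5, 0afe, 94d4, a97d, a9cd, dc10, f477}.
Ancestors of 4ea1: {4ea1, a97d, a9cd, ad1d, f477}.
Common ancestors: {a97d, a9cd, f477}.
Among these, a97d is not an ancestor of any other common ancestor — it is the merge base.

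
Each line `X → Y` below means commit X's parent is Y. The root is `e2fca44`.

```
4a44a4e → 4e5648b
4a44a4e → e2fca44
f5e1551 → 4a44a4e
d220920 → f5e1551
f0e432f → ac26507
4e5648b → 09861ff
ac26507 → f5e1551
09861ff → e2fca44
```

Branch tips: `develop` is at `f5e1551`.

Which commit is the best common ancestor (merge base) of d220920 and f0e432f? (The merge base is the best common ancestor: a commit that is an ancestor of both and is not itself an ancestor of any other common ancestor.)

f5e1551

Ancestors of d220920: {09861ff, 4a44a4e, 4e5648b, d220920, e2fca44, f5e1551}.
Ancestors of f0e432f: {09861ff, 4a44a4e, 4e5648b, ac26507, e2fca44, f0e432f, f5e1551}.
Common ancestors: {09861ff, 4a44a4e, 4e5648b, e2fca44, f5e1551}.
Among these, f5e1551 is not an ancestor of any other common ancestor — it is the merge base.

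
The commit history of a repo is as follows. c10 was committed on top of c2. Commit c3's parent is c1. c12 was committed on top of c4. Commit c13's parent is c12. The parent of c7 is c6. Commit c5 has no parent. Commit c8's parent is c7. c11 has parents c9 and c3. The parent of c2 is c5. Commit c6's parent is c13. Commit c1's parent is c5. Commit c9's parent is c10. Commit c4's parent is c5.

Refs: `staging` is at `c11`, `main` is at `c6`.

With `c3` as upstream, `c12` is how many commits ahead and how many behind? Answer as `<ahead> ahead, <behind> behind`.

Reachable from c12: {c12, c4, c5}.
Reachable from c3: {c1, c3, c5}.
Only in c12's history (ahead): {c12, c4} — 2.
Only in c3's history (behind): {c1, c3} — 2.

2 ahead, 2 behind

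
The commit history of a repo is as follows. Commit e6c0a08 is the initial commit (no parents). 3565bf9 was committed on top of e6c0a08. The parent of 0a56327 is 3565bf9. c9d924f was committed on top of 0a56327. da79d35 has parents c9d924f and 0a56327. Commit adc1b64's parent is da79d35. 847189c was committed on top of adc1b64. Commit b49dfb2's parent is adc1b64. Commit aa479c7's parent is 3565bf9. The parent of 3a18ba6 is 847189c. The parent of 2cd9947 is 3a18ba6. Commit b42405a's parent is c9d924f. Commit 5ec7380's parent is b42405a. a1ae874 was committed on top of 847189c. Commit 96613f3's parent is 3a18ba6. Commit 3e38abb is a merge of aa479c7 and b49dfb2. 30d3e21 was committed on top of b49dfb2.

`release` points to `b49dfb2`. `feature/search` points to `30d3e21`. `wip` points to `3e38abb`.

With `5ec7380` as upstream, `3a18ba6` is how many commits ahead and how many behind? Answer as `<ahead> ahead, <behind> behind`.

Reachable from 3a18ba6: {0a56327, 3565bf9, 3a18ba6, 847189c, adc1b64, c9d924f, da79d35, e6c0a08}.
Reachable from 5ec7380: {0a56327, 3565bf9, 5ec7380, b42405a, c9d924f, e6c0a08}.
Only in 3a18ba6's history (ahead): {3a18ba6, 847189c, adc1b64, da79d35} — 4.
Only in 5ec7380's history (behind): {5ec7380, b42405a} — 2.

4 ahead, 2 behind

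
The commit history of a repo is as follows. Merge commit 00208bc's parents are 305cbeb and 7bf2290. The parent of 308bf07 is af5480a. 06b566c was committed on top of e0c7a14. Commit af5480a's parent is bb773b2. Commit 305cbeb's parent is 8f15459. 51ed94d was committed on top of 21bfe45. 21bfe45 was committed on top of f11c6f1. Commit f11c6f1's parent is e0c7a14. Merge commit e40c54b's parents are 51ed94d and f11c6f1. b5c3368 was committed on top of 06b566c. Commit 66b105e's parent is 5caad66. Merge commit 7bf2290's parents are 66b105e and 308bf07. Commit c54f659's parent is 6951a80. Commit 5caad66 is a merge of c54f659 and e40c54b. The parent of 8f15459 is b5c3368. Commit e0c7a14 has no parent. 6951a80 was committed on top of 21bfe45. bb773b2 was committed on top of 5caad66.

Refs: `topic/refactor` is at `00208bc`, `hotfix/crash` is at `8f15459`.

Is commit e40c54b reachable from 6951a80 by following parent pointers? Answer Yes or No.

Ancestors of 6951a80: {21bfe45, 6951a80, e0c7a14, f11c6f1}.
e40c54b is not in that set, so it is not an ancestor of 6951a80.

No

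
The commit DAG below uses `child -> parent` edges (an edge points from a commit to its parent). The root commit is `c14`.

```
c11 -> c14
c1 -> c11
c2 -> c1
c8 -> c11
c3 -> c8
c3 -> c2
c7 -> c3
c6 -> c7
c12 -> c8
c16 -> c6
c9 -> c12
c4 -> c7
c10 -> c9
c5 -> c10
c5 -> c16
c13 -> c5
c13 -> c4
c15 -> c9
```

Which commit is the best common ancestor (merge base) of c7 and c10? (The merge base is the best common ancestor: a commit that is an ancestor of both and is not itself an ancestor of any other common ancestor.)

Ancestors of c7: {c1, c11, c14, c2, c3, c7, c8}.
Ancestors of c10: {c10, c11, c12, c14, c8, c9}.
Common ancestors: {c11, c14, c8}.
Among these, c8 is not an ancestor of any other common ancestor — it is the merge base.

c8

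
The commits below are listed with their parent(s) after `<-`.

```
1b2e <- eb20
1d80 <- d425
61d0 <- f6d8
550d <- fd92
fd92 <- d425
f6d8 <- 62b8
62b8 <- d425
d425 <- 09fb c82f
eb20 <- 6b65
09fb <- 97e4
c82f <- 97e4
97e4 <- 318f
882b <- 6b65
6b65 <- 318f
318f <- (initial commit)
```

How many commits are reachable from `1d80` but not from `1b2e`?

Reachable from 1d80: {09fb, 1d80, 318f, 97e4, c82f, d425}.
Reachable from 1b2e: {1b2e, 318f, 6b65, eb20}.
In 1d80's history but not 1b2e's: {09fb, 1d80, 97e4, c82f, d425} — 5 commits.

5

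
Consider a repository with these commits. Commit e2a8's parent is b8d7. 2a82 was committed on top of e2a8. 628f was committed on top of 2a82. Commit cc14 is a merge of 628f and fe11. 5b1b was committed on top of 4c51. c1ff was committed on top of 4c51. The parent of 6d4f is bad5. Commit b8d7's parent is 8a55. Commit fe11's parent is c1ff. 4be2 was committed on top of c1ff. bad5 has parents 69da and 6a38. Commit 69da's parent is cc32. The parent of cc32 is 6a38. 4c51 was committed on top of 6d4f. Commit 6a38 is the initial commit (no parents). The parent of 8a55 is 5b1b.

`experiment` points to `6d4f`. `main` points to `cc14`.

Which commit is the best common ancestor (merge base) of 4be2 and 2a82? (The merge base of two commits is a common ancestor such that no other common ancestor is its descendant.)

4c51

Ancestors of 4be2: {4be2, 4c51, 69da, 6a38, 6d4f, bad5, c1ff, cc32}.
Ancestors of 2a82: {2a82, 4c51, 5b1b, 69da, 6a38, 6d4f, 8a55, b8d7, bad5, cc32, e2a8}.
Common ancestors: {4c51, 69da, 6a38, 6d4f, bad5, cc32}.
Among these, 4c51 is not an ancestor of any other common ancestor — it is the merge base.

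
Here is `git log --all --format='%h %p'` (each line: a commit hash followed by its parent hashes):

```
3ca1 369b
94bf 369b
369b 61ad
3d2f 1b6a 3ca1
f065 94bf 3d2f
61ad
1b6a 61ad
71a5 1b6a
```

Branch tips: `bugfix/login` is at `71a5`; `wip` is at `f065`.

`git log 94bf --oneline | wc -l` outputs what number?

Walking parent pointers from 94bf: reachable set = {369b, 61ad, 94bf}.
That is 3 commits.

3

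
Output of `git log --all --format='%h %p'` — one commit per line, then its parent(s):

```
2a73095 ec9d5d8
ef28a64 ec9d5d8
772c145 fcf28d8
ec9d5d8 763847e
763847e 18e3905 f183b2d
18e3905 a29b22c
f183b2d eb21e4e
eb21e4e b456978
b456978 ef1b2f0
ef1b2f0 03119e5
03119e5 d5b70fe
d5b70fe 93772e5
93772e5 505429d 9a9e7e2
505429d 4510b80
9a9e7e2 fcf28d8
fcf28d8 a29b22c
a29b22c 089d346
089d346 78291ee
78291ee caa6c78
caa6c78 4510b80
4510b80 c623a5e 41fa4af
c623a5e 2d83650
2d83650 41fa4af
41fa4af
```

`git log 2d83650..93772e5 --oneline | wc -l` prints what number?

10

Reachable from 93772e5: {089d346, 2d83650, 41fa4af, 4510b80, 505429d, 78291ee, 93772e5, 9a9e7e2, a29b22c, c623a5e, caa6c78, fcf28d8}.
Reachable from 2d83650: {2d83650, 41fa4af}.
In 93772e5's history but not 2d83650's: {089d346, 4510b80, 505429d, 78291ee, 93772e5, 9a9e7e2, a29b22c, c623a5e, caa6c78, fcf28d8} — 10 commits.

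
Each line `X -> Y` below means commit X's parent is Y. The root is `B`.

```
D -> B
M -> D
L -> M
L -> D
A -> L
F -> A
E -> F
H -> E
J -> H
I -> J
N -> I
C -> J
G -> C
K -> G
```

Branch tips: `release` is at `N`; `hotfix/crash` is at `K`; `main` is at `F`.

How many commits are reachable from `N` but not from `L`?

7

Reachable from N: {A, B, D, E, F, H, I, J, L, M, N}.
Reachable from L: {B, D, L, M}.
In N's history but not L's: {A, E, F, H, I, J, N} — 7 commits.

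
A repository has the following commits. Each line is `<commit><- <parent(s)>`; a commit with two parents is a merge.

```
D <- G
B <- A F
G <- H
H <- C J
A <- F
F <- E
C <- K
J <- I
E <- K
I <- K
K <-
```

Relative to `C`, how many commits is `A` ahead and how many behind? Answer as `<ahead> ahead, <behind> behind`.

3 ahead, 1 behind

Reachable from A: {A, E, F, K}.
Reachable from C: {C, K}.
Only in A's history (ahead): {A, E, F} — 3.
Only in C's history (behind): {C} — 1.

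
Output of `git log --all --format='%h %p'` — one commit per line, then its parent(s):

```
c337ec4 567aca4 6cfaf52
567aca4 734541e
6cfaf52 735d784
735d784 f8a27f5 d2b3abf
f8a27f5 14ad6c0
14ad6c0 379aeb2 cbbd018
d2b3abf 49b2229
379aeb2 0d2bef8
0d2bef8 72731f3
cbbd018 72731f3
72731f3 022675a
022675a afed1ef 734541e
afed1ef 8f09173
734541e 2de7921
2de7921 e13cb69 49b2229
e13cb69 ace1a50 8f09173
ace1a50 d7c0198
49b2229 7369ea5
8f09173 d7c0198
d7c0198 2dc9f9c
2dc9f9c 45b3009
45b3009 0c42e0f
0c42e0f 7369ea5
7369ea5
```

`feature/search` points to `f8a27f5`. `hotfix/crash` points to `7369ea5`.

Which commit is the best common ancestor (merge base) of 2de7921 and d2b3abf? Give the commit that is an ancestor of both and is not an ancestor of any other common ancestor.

Ancestors of 2de7921: {0c42e0f, 2dc9f9c, 2de7921, 45b3009, 49b2229, 7369ea5, 8f09173, ace1a50, d7c0198, e13cb69}.
Ancestors of d2b3abf: {49b2229, 7369ea5, d2b3abf}.
Common ancestors: {49b2229, 7369ea5}.
Among these, 49b2229 is not an ancestor of any other common ancestor — it is the merge base.

49b2229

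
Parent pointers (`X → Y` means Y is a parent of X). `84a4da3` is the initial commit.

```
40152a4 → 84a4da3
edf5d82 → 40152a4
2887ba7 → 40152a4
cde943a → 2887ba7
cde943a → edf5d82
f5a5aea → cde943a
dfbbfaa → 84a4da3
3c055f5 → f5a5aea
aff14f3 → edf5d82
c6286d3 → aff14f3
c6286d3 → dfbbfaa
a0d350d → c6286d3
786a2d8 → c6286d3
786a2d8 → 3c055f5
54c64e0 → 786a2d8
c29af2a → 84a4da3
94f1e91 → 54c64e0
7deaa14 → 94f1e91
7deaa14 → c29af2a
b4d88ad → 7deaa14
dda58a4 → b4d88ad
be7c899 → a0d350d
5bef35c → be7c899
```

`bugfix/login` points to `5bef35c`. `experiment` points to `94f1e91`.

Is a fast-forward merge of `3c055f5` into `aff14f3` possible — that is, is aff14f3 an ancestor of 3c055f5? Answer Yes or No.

A fast-forward from aff14f3 to 3c055f5 is possible iff aff14f3 is an ancestor of 3c055f5.
Ancestors of 3c055f5: {2887ba7, 3c055f5, 40152a4, 84a4da3, cde943a, edf5d82, f5a5aea}.
aff14f3 is not among them, so fast-forward is not possible.

No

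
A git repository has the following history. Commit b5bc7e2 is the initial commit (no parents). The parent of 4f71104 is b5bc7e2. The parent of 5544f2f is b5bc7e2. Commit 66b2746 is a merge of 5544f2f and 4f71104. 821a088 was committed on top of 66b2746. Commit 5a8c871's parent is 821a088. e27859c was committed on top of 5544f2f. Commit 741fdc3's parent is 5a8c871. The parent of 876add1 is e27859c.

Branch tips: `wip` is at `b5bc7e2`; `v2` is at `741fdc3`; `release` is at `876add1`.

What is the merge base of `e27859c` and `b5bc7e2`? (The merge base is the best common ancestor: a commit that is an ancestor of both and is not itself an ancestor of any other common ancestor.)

Ancestors of e27859c: {5544f2f, b5bc7e2, e27859c}.
Ancestors of b5bc7e2: {b5bc7e2}.
Common ancestors: {b5bc7e2}.
The only common ancestor is b5bc7e2, so it is the merge base.

b5bc7e2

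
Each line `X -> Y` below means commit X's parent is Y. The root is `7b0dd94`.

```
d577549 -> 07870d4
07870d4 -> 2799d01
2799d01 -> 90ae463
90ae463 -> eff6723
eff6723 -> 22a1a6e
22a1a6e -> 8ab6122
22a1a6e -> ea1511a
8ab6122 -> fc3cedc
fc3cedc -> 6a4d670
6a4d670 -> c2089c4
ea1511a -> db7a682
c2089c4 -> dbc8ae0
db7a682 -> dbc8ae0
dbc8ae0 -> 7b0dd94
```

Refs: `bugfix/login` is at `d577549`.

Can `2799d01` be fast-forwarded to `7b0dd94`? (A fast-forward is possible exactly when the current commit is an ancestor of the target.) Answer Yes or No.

A fast-forward from 2799d01 to 7b0dd94 is possible iff 2799d01 is an ancestor of 7b0dd94.
Ancestors of 7b0dd94: {7b0dd94}.
2799d01 is not among them, so fast-forward is not possible.

No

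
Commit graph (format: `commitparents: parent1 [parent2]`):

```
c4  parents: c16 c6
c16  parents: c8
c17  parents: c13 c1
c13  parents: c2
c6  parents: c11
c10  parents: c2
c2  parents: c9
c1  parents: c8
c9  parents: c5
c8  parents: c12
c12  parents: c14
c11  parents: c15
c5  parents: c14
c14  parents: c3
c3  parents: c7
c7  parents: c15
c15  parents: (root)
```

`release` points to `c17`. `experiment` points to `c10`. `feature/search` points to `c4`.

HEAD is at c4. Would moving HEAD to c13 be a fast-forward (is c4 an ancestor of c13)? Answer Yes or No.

A fast-forward from c4 to c13 is possible iff c4 is an ancestor of c13.
Ancestors of c13: {c13, c14, c15, c2, c3, c5, c7, c9}.
c4 is not among them, so fast-forward is not possible.

No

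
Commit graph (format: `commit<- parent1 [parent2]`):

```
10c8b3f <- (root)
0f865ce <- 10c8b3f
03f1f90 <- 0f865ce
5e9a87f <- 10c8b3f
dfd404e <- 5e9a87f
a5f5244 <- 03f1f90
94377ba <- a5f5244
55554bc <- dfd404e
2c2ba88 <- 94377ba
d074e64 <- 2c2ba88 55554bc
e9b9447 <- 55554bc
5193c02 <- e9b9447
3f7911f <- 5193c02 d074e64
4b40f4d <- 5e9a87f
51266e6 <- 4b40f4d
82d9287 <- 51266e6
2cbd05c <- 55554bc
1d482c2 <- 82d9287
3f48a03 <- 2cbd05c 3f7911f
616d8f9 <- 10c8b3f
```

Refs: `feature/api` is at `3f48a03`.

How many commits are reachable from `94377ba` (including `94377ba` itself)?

5

Walking parent pointers from 94377ba: reachable set = {03f1f90, 0f865ce, 10c8b3f, 94377ba, a5f5244}.
That is 5 commits.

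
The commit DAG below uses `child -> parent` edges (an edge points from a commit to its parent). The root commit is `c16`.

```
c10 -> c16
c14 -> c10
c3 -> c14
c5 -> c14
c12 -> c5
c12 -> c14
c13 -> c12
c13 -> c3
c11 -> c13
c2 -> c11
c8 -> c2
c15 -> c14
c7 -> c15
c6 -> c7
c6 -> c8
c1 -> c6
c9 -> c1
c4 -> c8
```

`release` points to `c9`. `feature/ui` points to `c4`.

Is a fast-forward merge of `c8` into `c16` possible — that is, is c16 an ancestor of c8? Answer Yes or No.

A fast-forward from c16 to c8 is possible iff c16 is an ancestor of c8.
Ancestors of c8: {c10, c11, c12, c13, c14, c16, c2, c3, c5, c8}.
c16 is among them, so fast-forward is possible.

Yes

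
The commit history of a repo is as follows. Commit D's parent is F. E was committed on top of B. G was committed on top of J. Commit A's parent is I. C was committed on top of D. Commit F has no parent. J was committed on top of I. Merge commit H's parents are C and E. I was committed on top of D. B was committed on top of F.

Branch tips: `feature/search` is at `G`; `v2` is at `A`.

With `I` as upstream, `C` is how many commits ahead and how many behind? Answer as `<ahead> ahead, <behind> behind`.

1 ahead, 1 behind

Reachable from C: {C, D, F}.
Reachable from I: {D, F, I}.
Only in C's history (ahead): {C} — 1.
Only in I's history (behind): {I} — 1.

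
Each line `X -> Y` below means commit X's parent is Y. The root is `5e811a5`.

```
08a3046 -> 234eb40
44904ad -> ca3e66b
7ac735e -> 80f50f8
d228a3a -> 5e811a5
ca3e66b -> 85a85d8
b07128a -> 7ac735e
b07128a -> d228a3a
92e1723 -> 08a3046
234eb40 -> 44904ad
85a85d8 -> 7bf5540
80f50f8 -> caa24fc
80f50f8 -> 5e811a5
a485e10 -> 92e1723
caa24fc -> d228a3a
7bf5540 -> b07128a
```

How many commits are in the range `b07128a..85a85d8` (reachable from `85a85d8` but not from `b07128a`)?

Reachable from 85a85d8: {5e811a5, 7ac735e, 7bf5540, 80f50f8, 85a85d8, b07128a, caa24fc, d228a3a}.
Reachable from b07128a: {5e811a5, 7ac735e, 80f50f8, b07128a, caa24fc, d228a3a}.
In 85a85d8's history but not b07128a's: {7bf5540, 85a85d8} — 2 commits.

2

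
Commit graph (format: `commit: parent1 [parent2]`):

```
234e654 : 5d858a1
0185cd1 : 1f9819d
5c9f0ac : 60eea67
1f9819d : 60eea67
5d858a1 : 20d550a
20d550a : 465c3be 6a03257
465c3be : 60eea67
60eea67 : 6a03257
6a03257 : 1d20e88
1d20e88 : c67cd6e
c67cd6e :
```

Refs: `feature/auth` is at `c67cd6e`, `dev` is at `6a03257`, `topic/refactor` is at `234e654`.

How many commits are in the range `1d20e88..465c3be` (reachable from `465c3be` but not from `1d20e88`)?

3

Reachable from 465c3be: {1d20e88, 465c3be, 60eea67, 6a03257, c67cd6e}.
Reachable from 1d20e88: {1d20e88, c67cd6e}.
In 465c3be's history but not 1d20e88's: {465c3be, 60eea67, 6a03257} — 3 commits.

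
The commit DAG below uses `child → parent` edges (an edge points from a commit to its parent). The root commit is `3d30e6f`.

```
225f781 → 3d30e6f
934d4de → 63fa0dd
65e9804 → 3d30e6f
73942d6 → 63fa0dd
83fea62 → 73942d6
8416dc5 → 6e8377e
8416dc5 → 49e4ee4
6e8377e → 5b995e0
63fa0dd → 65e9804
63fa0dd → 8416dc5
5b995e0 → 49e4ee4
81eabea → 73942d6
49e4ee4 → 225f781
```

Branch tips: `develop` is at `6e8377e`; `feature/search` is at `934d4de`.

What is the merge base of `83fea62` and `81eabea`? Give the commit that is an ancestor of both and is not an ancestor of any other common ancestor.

Ancestors of 83fea62: {225f781, 3d30e6f, 49e4ee4, 5b995e0, 63fa0dd, 65e9804, 6e8377e, 73942d6, 83fea62, 8416dc5}.
Ancestors of 81eabea: {225f781, 3d30e6f, 49e4ee4, 5b995e0, 63fa0dd, 65e9804, 6e8377e, 73942d6, 81eabea, 8416dc5}.
Common ancestors: {225f781, 3d30e6f, 49e4ee4, 5b995e0, 63fa0dd, 65e9804, 6e8377e, 73942d6, 8416dc5}.
Among these, 73942d6 is not an ancestor of any other common ancestor — it is the merge base.

73942d6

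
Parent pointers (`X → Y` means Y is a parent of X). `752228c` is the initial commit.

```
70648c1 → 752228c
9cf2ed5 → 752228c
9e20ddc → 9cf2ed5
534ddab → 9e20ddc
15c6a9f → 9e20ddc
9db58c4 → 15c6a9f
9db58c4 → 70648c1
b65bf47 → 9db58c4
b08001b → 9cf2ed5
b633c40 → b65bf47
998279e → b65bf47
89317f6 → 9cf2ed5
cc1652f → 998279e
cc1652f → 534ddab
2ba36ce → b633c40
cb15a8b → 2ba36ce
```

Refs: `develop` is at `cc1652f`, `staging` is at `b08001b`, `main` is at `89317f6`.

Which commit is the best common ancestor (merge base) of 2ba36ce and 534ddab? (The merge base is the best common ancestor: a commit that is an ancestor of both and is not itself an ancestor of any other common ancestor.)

Ancestors of 2ba36ce: {15c6a9f, 2ba36ce, 70648c1, 752228c, 9cf2ed5, 9db58c4, 9e20ddc, b633c40, b65bf47}.
Ancestors of 534ddab: {534ddab, 752228c, 9cf2ed5, 9e20ddc}.
Common ancestors: {752228c, 9cf2ed5, 9e20ddc}.
Among these, 9e20ddc is not an ancestor of any other common ancestor — it is the merge base.

9e20ddc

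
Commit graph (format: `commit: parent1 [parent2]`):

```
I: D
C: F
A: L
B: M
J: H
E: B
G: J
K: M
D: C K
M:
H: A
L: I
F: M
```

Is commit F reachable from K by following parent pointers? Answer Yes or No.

Ancestors of K: {K, M}.
F is not in that set, so it is not an ancestor of K.

No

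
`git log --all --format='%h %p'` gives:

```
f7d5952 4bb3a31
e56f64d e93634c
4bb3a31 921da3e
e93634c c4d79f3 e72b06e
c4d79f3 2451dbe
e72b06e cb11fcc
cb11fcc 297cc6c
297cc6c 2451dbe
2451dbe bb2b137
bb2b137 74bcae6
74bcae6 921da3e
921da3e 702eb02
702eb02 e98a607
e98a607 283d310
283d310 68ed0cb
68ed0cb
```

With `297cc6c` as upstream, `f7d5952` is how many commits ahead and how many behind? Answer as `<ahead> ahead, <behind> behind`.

2 ahead, 4 behind

Reachable from f7d5952: {283d310, 4bb3a31, 68ed0cb, 702eb02, 921da3e, e98a607, f7d5952}.
Reachable from 297cc6c: {2451dbe, 283d310, 297cc6c, 68ed0cb, 702eb02, 74bcae6, 921da3e, bb2b137, e98a607}.
Only in f7d5952's history (ahead): {4bb3a31, f7d5952} — 2.
Only in 297cc6c's history (behind): {2451dbe, 297cc6c, 74bcae6, bb2b137} — 4.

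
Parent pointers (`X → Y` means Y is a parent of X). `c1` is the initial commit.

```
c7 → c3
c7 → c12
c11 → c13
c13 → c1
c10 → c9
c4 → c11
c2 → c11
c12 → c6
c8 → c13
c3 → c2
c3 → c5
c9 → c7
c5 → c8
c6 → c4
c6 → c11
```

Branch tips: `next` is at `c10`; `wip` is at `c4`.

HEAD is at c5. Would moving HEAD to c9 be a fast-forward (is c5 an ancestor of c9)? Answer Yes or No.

A fast-forward from c5 to c9 is possible iff c5 is an ancestor of c9.
Ancestors of c9: {c1, c11, c12, c13, c2, c3, c4, c5, c6, c7, c8, c9}.
c5 is among them, so fast-forward is possible.

Yes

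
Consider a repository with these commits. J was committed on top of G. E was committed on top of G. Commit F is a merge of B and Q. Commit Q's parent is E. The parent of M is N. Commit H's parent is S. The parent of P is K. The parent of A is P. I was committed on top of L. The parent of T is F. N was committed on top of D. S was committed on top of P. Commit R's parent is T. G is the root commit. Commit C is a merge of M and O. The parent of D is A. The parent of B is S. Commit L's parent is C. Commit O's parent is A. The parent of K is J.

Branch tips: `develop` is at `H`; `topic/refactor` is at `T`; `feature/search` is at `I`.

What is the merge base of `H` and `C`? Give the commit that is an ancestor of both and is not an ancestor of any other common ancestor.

Ancestors of H: {G, H, J, K, P, S}.
Ancestors of C: {A, C, D, G, J, K, M, N, O, P}.
Common ancestors: {G, J, K, P}.
Among these, P is not an ancestor of any other common ancestor — it is the merge base.

P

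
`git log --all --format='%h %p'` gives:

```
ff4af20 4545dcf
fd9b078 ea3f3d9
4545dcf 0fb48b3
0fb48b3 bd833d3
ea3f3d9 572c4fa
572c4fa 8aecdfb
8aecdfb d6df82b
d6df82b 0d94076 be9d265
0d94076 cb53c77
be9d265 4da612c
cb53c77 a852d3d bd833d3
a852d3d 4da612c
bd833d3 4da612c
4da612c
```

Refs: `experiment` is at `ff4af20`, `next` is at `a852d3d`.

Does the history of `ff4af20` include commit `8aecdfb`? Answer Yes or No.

Ancestors of ff4af20: {0fb48b3, 4545dcf, 4da612c, bd833d3, ff4af20}.
8aecdfb is not in that set, so it is not an ancestor of ff4af20.

No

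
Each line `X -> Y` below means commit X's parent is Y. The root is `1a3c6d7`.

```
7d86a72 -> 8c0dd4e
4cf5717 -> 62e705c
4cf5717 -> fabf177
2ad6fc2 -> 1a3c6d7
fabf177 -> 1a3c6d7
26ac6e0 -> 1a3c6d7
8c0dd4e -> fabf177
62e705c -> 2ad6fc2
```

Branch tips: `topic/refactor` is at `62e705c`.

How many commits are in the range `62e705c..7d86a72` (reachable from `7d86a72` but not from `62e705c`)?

3

Reachable from 7d86a72: {1a3c6d7, 7d86a72, 8c0dd4e, fabf177}.
Reachable from 62e705c: {1a3c6d7, 2ad6fc2, 62e705c}.
In 7d86a72's history but not 62e705c's: {7d86a72, 8c0dd4e, fabf177} — 3 commits.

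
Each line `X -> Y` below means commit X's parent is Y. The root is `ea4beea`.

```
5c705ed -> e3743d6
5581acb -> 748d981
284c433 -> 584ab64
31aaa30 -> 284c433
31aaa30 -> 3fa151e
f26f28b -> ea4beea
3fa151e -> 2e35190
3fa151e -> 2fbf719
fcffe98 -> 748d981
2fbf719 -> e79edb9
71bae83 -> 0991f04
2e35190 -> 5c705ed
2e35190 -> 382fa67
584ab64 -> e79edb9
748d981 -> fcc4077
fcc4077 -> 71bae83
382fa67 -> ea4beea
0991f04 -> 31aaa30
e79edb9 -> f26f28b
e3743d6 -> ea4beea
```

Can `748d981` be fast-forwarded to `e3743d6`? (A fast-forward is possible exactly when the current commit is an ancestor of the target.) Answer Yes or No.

A fast-forward from 748d981 to e3743d6 is possible iff 748d981 is an ancestor of e3743d6.
Ancestors of e3743d6: {e3743d6, ea4beea}.
748d981 is not among them, so fast-forward is not possible.

No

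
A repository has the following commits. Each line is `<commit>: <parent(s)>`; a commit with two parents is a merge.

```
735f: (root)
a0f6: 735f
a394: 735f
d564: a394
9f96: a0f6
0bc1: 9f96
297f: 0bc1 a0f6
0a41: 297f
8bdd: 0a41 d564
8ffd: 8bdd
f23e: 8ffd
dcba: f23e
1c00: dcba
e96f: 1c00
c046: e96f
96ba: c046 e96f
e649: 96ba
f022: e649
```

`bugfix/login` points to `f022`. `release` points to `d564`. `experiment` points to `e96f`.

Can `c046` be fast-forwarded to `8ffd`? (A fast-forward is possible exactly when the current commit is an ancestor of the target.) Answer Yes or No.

A fast-forward from c046 to 8ffd is possible iff c046 is an ancestor of 8ffd.
Ancestors of 8ffd: {0a41, 0bc1, 297f, 735f, 8bdd, 8ffd, 9f96, a0f6, a394, d564}.
c046 is not among them, so fast-forward is not possible.

No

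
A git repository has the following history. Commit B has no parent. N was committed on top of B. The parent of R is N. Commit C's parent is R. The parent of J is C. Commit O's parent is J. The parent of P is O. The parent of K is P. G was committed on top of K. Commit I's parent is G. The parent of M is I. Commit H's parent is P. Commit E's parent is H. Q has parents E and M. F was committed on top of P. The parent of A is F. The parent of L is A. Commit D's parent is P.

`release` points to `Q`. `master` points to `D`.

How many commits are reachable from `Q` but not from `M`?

Reachable from Q: {B, C, E, G, H, I, J, K, M, N, O, P, Q, R}.
Reachable from M: {B, C, G, I, J, K, M, N, O, P, R}.
In Q's history but not M's: {E, H, Q} — 3 commits.

3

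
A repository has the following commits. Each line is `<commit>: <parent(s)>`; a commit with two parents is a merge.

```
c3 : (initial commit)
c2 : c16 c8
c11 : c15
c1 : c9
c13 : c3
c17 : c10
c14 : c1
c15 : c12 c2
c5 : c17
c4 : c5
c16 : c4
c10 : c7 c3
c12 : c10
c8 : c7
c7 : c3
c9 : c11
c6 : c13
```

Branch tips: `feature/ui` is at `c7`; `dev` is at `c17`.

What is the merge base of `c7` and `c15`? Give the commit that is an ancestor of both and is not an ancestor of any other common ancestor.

c7

Ancestors of c7: {c3, c7}.
Ancestors of c15: {c10, c12, c15, c16, c17, c2, c3, c4, c5, c7, c8}.
Common ancestors: {c3, c7}.
Among these, c7 is not an ancestor of any other common ancestor — it is the merge base.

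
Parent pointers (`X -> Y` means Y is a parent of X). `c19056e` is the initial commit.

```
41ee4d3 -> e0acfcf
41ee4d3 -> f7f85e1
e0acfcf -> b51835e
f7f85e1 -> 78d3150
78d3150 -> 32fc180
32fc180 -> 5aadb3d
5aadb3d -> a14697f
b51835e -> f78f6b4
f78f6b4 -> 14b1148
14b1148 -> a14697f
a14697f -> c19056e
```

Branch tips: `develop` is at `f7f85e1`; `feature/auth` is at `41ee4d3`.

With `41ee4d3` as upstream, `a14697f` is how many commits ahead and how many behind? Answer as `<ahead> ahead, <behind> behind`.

Reachable from a14697f: {a14697f, c19056e}.
Reachable from 41ee4d3: {14b1148, 32fc180, 41ee4d3, 5aadb3d, 78d3150, a14697f, b51835e, c19056e, e0acfcf, f78f6b4, f7f85e1}.
Only in a14697f's history (ahead): {} — 0.
Only in 41ee4d3's history (behind): {14b1148, 32fc180, 41ee4d3, 5aadb3d, 78d3150, b51835e, e0acfcf, f78f6b4, f7f85e1} — 9.

0 ahead, 9 behind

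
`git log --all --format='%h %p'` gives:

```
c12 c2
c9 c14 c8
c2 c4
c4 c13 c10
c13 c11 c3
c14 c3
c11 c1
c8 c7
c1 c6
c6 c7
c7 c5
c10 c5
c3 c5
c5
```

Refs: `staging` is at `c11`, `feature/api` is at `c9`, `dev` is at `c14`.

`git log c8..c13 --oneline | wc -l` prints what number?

Reachable from c13: {c1, c11, c13, c3, c5, c6, c7}.
Reachable from c8: {c5, c7, c8}.
In c13's history but not c8's: {c1, c11, c13, c3, c6} — 5 commits.

5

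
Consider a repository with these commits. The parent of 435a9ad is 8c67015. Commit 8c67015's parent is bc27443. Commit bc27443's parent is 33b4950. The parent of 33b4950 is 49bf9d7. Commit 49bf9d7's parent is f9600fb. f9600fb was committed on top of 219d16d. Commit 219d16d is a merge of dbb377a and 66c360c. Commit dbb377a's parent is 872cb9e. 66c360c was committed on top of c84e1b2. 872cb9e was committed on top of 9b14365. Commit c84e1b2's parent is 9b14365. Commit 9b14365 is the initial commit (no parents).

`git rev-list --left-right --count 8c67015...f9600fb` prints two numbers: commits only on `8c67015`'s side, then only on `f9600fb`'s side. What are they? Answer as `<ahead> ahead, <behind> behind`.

4 ahead, 0 behind

Reachable from 8c67015: {219d16d, 33b4950, 49bf9d7, 66c360c, 872cb9e, 8c67015, 9b14365, bc27443, c84e1b2, dbb377a, f9600fb}.
Reachable from f9600fb: {219d16d, 66c360c, 872cb9e, 9b14365, c84e1b2, dbb377a, f9600fb}.
Only in 8c67015's history (ahead): {33b4950, 49bf9d7, 8c67015, bc27443} — 4.
Only in f9600fb's history (behind): {} — 0.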